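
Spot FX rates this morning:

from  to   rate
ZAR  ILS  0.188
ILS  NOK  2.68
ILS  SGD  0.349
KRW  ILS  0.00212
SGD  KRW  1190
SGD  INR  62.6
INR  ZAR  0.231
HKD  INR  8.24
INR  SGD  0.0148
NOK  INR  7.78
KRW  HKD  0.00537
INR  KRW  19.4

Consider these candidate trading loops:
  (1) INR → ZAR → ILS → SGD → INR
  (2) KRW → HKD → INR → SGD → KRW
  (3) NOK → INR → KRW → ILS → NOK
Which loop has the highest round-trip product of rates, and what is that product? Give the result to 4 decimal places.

(1) 0.231 × 0.188 × 0.349 × 62.6 = 0.94879
(2) 0.00537 × 8.24 × 0.0148 × 1190 = 0.77931
(3) 7.78 × 19.4 × 0.00212 × 2.68 = 0.85754
Highest is cycle (1) at 0.9488 (≤1, no arbitrage).

0.9488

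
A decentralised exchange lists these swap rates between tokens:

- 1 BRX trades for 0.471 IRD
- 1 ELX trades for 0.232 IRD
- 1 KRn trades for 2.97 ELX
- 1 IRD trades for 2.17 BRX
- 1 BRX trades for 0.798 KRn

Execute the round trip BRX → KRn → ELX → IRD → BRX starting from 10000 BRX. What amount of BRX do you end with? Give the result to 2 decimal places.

10000 BRX × 0.798 = 7980 KRn
7980 KRn × 2.97 = 23700.6 ELX
23700.6 ELX × 0.232 = 5498.5392 IRD
5498.5392 IRD × 2.17 = 11931.830064 BRX

11931.83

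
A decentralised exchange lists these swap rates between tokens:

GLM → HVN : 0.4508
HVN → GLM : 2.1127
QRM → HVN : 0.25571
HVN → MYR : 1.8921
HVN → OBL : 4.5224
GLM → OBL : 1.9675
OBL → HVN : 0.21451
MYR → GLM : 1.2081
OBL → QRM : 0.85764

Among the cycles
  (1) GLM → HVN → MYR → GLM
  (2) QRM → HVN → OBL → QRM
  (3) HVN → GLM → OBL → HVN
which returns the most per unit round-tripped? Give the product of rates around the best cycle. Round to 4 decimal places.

1.0305

(1) 0.4508 × 1.8921 × 1.2081 = 1.03046
(2) 0.25571 × 4.5224 × 0.85764 = 0.99179
(3) 2.1127 × 1.9675 × 0.21451 = 0.89166
Highest is cycle (1) at 1.0305 (>1, arbitrage).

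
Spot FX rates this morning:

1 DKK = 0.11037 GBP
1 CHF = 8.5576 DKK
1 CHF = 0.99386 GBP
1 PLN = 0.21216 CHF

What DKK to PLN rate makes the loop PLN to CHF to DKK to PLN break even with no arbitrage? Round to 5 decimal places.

0.55079

Known legs of the cycle: 0.21216 × 8.5576 = 1.815580416
For no arbitrage the full-cycle product must be 1, so the missing rate is 1 / 1.815580416 ≈ 0.5507881.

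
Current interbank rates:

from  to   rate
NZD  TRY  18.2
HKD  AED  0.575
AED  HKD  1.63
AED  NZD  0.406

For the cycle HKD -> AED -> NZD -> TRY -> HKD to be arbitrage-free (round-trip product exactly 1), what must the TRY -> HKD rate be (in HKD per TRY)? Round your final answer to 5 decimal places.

Known legs of the cycle: 0.575 × 0.406 × 18.2 = 4.24879
For no arbitrage the full-cycle product must be 1, so the missing rate is 1 / 4.24879 ≈ 0.2353611.

0.23536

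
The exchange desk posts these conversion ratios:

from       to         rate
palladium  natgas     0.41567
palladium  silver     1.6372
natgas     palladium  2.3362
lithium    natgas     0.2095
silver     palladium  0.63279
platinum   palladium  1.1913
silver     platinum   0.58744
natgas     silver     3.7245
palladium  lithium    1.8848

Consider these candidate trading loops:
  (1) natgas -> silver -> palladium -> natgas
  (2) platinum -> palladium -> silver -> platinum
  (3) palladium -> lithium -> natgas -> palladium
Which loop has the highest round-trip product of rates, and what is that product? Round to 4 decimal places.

(1) 3.7245 × 0.63279 × 0.41567 = 0.97966
(2) 1.1913 × 1.6372 × 0.58744 = 1.14574
(3) 1.8848 × 0.2095 × 2.3362 = 0.92249
Highest is cycle (2) at 1.1457 (>1, arbitrage).

1.1457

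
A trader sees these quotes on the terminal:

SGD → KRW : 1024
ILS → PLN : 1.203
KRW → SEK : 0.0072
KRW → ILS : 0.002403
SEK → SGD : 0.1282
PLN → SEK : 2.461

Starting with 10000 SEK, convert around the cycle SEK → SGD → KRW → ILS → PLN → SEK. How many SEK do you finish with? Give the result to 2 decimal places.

9339.40

10000 SEK × 0.1282 = 1282 SGD
1282 SGD × 1024 = 1312768 KRW
1312768 KRW × 0.002403 = 3154.581504 ILS
3154.581504 ILS × 1.203 = 3794.961549312 PLN
3794.961549312 PLN × 2.461 = 9339.400372856832 SEK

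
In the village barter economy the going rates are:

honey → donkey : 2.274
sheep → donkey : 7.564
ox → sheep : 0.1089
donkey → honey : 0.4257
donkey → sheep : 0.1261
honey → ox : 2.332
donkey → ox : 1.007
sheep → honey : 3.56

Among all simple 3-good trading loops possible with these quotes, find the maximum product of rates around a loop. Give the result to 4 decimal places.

honey→donkey→sheep→honey: 2.274 × 0.1261 × 3.56 = 1.02083
honey→ox→sheep→honey: 2.332 × 0.1089 × 3.56 = 0.90408
ox→sheep→donkey→ox: 0.1089 × 7.564 × 1.007 = 0.82949
Maximum is honey→donkey→sheep→honey at 1.0208; arbitrage exists.

1.0208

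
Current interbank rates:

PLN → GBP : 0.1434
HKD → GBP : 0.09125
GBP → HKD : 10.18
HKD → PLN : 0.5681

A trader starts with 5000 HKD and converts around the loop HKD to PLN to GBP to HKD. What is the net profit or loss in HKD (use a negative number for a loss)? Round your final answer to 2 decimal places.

5000 HKD × 0.5681 = 2840.5 PLN
2840.5 PLN × 0.1434 = 407.3277 GBP
407.3277 GBP × 10.18 = 4146.595986 HKD
Net change: 4146.595986 − 5000 = -853.404014 HKD

-853.40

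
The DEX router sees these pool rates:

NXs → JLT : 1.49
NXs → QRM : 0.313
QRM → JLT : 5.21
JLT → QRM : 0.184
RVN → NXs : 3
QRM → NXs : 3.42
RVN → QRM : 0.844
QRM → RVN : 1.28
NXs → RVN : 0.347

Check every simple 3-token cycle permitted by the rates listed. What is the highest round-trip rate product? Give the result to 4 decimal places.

1.2019

QRM→RVN→NXs→QRM: 1.28 × 3 × 0.313 = 1.20192
QRM→NXs→RVN→QRM: 3.42 × 0.347 × 0.844 = 1.00161
QRM→NXs→JLT→QRM: 3.42 × 1.49 × 0.184 = 0.93763
Maximum is QRM→RVN→NXs→QRM at 1.2019; arbitrage exists.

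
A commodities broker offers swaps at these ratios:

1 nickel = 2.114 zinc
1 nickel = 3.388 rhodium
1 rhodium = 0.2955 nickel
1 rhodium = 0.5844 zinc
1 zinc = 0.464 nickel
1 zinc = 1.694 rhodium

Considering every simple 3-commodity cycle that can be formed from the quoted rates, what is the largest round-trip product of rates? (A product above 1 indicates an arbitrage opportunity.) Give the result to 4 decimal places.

1.0582

rhodium→nickel→zinc→rhodium: 0.2955 × 2.114 × 1.694 = 1.05822
rhodium→zinc→nickel→rhodium: 0.5844 × 0.464 × 3.388 = 0.91870
Maximum is rhodium→nickel→zinc→rhodium at 1.0582; arbitrage exists.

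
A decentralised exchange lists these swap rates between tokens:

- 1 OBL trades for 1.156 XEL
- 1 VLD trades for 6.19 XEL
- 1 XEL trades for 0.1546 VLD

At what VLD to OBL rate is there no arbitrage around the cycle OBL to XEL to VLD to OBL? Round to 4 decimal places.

Known legs of the cycle: 1.156 × 0.1546 = 0.1787176
For no arbitrage the full-cycle product must be 1, so the missing rate is 1 / 0.1787176 ≈ 5.595420.

5.5954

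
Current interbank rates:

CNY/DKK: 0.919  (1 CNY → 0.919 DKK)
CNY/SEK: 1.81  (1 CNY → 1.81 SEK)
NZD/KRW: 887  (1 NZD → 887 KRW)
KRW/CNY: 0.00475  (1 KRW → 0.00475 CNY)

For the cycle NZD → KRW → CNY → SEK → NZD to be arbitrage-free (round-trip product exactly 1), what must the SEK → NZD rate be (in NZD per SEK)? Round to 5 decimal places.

Known legs of the cycle: 887 × 0.00475 × 1.81 = 7.6259825
For no arbitrage the full-cycle product must be 1, so the missing rate is 1 / 7.6259825 ≈ 0.1311306.

0.13113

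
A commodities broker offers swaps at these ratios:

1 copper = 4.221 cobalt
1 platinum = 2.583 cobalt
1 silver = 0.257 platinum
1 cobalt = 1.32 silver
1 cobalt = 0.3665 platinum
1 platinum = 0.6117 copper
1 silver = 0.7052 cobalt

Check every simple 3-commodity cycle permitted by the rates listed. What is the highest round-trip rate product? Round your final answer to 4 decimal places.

0.9463

copper→cobalt→platinum→copper: 4.221 × 0.3665 × 0.6117 = 0.94630
cobalt→silver→platinum→cobalt: 1.32 × 0.257 × 2.583 = 0.87626
Maximum is copper→cobalt→platinum→copper at 0.9463; no arbitrage — every cycle loses value.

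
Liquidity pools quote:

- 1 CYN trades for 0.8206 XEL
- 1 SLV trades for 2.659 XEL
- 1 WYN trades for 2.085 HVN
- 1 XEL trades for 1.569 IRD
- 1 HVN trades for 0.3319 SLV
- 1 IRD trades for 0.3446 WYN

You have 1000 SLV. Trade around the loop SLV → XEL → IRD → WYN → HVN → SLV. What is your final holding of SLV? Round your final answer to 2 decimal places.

1000 SLV × 2.659 = 2659 XEL
2659 XEL × 1.569 = 4171.971 IRD
4171.971 IRD × 0.3446 = 1437.6612066 WYN
1437.6612066 WYN × 2.085 = 2997.523615761 HVN
2997.523615761 HVN × 0.3319 = 994.8780880710759 SLV

994.88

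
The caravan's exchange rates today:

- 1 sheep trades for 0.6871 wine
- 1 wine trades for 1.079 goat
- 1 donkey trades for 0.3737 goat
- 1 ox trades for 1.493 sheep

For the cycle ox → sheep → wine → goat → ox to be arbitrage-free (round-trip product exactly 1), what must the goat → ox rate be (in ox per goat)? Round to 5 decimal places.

0.90344

Known legs of the cycle: 1.493 × 0.6871 × 1.079 = 1.1068816837
For no arbitrage the full-cycle product must be 1, so the missing rate is 1 / 1.1068816837 ≈ 0.9034389.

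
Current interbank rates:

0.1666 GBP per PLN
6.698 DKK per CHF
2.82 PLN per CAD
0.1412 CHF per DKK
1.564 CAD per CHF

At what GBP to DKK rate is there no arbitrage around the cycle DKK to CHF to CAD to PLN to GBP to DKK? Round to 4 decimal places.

Known legs of the cycle: 0.1412 × 1.564 × 2.82 × 0.1666 = 0.1037517786816
For no arbitrage the full-cycle product must be 1, so the missing rate is 1 / 0.1037517786816 ≈ 9.638389.

9.6384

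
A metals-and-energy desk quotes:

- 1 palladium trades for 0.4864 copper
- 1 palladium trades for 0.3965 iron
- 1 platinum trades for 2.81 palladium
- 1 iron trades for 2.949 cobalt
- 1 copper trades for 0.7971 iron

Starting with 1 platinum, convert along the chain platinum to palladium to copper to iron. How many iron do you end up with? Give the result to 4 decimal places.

1.0895

1 platinum × 2.81 = 2.81 palladium
2.81 palladium × 0.4864 = 1.366784 copper
1.366784 copper × 0.7971 = 1.0894635264 iron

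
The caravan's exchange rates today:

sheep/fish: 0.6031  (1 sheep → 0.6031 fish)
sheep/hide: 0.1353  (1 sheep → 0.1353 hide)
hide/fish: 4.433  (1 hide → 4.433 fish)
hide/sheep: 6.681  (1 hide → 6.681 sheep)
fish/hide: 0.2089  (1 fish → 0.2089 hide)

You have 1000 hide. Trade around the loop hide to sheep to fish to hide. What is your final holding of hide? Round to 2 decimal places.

1000 hide × 6.681 = 6681 sheep
6681 sheep × 0.6031 = 4029.3111 fish
4029.3111 fish × 0.2089 = 841.72308879 hide

841.72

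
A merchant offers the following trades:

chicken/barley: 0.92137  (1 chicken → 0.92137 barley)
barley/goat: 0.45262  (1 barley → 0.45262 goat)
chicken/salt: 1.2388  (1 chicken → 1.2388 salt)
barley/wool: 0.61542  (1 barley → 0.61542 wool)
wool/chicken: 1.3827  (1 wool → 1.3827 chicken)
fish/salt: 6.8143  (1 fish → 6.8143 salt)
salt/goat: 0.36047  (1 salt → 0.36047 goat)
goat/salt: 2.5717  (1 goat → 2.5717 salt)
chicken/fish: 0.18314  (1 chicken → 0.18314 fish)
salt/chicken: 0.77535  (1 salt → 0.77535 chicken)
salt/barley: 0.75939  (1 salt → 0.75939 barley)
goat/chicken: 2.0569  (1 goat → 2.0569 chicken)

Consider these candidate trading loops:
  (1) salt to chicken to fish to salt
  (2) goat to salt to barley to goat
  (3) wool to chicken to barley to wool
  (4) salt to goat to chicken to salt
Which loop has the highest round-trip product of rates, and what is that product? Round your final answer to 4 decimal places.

0.9676

(1) 0.77535 × 0.18314 × 6.8143 = 0.96761
(2) 2.5717 × 0.75939 × 0.45262 = 0.88393
(3) 1.3827 × 0.92137 × 0.61542 = 0.78403
(4) 0.36047 × 2.0569 × 1.2388 = 0.91851
Highest is cycle (1) at 0.9676 (≤1, no arbitrage).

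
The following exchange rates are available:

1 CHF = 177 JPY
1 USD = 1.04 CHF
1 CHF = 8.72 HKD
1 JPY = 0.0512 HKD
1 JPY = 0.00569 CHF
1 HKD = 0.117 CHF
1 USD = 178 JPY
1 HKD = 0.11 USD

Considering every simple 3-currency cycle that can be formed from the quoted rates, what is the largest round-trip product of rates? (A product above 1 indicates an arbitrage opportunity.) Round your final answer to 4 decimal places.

1.0603

CHF→JPY→HKD→CHF: 177 × 0.0512 × 0.117 = 1.06030
HKD→USD→JPY→HKD: 0.11 × 178 × 0.0512 = 1.00250
CHF→HKD→USD→CHF: 8.72 × 0.11 × 1.04 = 0.99757
Maximum is CHF→JPY→HKD→CHF at 1.0603; arbitrage exists.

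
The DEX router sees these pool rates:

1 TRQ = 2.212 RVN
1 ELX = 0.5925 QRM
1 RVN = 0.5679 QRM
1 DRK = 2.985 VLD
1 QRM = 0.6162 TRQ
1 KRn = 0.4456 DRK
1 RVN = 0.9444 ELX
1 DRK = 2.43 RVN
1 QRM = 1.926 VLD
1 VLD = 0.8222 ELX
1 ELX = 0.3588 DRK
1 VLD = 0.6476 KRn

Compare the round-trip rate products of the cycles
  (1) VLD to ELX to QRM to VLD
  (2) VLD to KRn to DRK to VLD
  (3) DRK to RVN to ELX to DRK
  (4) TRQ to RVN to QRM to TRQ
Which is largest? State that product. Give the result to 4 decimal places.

0.9383

(1) 0.8222 × 0.5925 × 1.926 = 0.93826
(2) 0.6476 × 0.4456 × 2.985 = 0.86138
(3) 2.43 × 0.9444 × 0.3588 = 0.82341
(4) 2.212 × 0.5679 × 0.6162 = 0.77407
Highest is cycle (1) at 0.9383 (≤1, no arbitrage).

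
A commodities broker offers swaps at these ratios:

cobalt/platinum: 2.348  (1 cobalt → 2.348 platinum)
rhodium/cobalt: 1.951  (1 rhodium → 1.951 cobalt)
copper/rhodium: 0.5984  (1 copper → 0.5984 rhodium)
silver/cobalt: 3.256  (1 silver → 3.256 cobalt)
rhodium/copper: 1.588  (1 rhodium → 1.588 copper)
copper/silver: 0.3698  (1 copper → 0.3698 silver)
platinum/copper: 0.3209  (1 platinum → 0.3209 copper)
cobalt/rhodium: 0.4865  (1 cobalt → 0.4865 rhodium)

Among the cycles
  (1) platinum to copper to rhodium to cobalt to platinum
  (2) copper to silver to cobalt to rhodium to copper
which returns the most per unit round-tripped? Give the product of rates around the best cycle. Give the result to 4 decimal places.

0.9302

(1) 0.3209 × 0.5984 × 1.951 × 2.348 = 0.87966
(2) 0.3698 × 3.256 × 0.4865 × 1.588 = 0.93022
Highest is cycle (2) at 0.9302 (≤1, no arbitrage).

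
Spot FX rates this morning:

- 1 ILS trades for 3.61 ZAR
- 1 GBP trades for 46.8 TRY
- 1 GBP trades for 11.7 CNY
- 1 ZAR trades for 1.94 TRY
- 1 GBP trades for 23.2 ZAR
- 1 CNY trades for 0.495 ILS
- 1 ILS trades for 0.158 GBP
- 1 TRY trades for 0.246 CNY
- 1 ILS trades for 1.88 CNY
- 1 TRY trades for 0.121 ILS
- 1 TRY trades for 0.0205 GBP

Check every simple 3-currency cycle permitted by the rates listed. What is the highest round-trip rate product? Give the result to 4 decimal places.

TRY→GBP→ZAR→TRY: 0.0205 × 23.2 × 1.94 = 0.92266
GBP→CNY→ILS→GBP: 11.7 × 0.495 × 0.158 = 0.91506
TRY→ILS→GBP→TRY: 0.121 × 0.158 × 46.8 = 0.89472
TRY→ILS→ZAR→TRY: 0.121 × 3.61 × 1.94 = 0.84741
Maximum is TRY→GBP→ZAR→TRY at 0.9227; no arbitrage — every cycle loses value.

0.9227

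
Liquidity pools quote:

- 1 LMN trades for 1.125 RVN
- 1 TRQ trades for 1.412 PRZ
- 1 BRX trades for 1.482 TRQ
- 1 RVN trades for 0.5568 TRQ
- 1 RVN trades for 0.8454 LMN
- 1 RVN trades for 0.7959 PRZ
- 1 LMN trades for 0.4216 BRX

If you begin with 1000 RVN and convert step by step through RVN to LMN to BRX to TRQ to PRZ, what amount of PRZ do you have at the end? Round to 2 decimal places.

1000 RVN × 0.8454 = 845.4 LMN
845.4 LMN × 0.4216 = 356.42064 BRX
356.42064 BRX × 1.482 = 528.21538848 TRQ
528.21538848 TRQ × 1.412 = 745.84012853376 PRZ

745.84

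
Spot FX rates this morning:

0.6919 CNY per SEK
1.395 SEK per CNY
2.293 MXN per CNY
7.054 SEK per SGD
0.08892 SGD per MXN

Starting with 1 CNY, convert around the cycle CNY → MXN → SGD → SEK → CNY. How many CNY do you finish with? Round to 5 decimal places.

0.99514

1 CNY × 2.293 = 2.293 MXN
2.293 MXN × 0.08892 = 0.20389356 SGD
0.20389356 SGD × 7.054 = 1.43826517224 SEK
1.43826517224 SEK × 0.6919 = 0.995135672672856 CNY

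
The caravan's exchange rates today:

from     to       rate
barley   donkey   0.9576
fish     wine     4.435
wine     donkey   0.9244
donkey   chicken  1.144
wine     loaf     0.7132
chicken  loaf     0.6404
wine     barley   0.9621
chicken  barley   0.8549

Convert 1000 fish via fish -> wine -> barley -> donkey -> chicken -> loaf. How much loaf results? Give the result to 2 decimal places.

2993.47

1000 fish × 4.435 = 4435 wine
4435 wine × 0.9621 = 4266.9135 barley
4266.9135 barley × 0.9576 = 4085.9963676 donkey
4085.9963676 donkey × 1.144 = 4674.3798445344 chicken
4674.3798445344 chicken × 0.6404 = 2993.47285243982976 loaf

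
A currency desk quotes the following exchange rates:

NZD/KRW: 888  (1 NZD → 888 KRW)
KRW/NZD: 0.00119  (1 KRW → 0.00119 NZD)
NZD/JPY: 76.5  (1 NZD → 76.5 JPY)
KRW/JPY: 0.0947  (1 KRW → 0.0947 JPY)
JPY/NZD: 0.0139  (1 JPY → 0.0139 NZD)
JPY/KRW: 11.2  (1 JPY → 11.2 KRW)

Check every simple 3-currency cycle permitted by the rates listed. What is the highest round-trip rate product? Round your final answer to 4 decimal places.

1.1689

KRW→JPY→NZD→KRW: 0.0947 × 0.0139 × 888 = 1.16890
KRW→NZD→JPY→KRW: 0.00119 × 76.5 × 11.2 = 1.01959
Maximum is KRW→JPY→NZD→KRW at 1.1689; arbitrage exists.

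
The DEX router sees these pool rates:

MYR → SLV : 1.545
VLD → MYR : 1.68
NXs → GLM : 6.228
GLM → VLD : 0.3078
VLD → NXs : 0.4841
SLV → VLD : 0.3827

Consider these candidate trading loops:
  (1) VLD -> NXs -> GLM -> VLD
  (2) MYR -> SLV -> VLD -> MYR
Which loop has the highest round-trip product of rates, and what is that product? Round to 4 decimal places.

(1) 0.4841 × 6.228 × 0.3078 = 0.92801
(2) 1.545 × 0.3827 × 1.68 = 0.99334
Highest is cycle (2) at 0.9933 (≤1, no arbitrage).

0.9933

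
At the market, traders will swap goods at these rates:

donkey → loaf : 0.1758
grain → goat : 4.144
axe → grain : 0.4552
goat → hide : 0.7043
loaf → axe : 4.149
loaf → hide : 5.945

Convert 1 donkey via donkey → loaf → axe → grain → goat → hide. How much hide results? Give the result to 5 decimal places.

0.96904

1 donkey × 0.1758 = 0.1758 loaf
0.1758 loaf × 4.149 = 0.7293942 axe
0.7293942 axe × 0.4552 = 0.33202023984 grain
0.33202023984 grain × 4.144 = 1.37589187389696 goat
1.37589187389696 goat × 0.7043 = 0.969040646785628928 hide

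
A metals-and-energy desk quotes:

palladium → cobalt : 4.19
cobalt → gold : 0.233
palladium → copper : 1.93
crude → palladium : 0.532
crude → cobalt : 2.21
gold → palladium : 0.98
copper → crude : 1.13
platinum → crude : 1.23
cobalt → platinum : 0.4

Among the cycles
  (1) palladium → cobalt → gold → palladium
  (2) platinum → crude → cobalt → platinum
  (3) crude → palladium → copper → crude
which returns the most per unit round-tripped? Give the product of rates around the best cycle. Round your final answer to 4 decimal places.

1.1602

(1) 4.19 × 0.233 × 0.98 = 0.95674
(2) 1.23 × 2.21 × 0.4 = 1.08732
(3) 0.532 × 1.93 × 1.13 = 1.16024
Highest is cycle (3) at 1.1602 (>1, arbitrage).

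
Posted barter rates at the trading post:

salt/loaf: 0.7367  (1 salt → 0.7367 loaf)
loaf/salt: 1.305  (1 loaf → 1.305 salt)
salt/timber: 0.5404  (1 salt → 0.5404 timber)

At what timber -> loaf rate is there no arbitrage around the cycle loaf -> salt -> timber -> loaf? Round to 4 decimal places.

Known legs of the cycle: 1.305 × 0.5404 = 0.705222
For no arbitrage the full-cycle product must be 1, so the missing rate is 1 / 0.705222 ≈ 1.417993.

1.4180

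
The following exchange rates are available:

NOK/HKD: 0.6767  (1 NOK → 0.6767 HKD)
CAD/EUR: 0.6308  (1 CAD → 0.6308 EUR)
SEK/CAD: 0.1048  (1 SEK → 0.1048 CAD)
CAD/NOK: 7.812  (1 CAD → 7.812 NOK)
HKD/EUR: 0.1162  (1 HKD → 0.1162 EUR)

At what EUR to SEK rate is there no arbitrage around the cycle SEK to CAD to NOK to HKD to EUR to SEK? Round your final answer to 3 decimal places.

Known legs of the cycle: 0.1048 × 7.812 × 0.6767 × 0.1162 = 0.064376271779904
For no arbitrage the full-cycle product must be 1, so the missing rate is 1 / 0.064376271779904 ≈ 15.53367.

15.534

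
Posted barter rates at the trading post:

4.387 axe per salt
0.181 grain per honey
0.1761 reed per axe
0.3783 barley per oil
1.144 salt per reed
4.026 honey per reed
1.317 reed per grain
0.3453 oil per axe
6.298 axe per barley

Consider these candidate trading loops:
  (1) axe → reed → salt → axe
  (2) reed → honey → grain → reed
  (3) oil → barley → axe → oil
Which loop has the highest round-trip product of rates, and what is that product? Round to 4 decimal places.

0.9597

(1) 0.1761 × 1.144 × 4.387 = 0.88380
(2) 4.026 × 0.181 × 1.317 = 0.95971
(3) 0.3783 × 6.298 × 0.3453 = 0.82269
Highest is cycle (2) at 0.9597 (≤1, no arbitrage).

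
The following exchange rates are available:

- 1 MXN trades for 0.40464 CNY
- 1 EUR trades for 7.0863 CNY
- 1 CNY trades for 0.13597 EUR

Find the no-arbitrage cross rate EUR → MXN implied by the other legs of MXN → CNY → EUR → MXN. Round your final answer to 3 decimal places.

Known legs of the cycle: 0.40464 × 0.13597 = 0.0550189008
For no arbitrage the full-cycle product must be 1, so the missing rate is 1 / 0.0550189008 ≈ 18.17557.

18.176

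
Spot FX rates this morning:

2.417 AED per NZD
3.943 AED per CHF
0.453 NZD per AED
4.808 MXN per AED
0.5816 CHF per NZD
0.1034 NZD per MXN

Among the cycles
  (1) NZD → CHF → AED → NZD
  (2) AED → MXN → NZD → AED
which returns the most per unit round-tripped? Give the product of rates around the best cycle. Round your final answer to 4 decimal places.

1.2016

(1) 0.5816 × 3.943 × 0.453 = 1.03884
(2) 4.808 × 0.1034 × 2.417 = 1.20160
Highest is cycle (2) at 1.2016 (>1, arbitrage).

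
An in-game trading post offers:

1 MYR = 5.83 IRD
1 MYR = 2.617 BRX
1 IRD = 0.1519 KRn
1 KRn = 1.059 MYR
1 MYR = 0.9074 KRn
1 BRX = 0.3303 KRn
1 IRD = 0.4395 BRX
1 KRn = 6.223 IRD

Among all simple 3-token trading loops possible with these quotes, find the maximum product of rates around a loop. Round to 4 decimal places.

0.9378

IRD→KRn→MYR→IRD: 0.1519 × 1.059 × 5.83 = 0.93783
BRX→KRn→MYR→BRX: 0.3303 × 1.059 × 2.617 = 0.91539
IRD→BRX→KRn→IRD: 0.4395 × 0.3303 × 6.223 = 0.90337
Maximum is IRD→KRn→MYR→IRD at 0.9378; no arbitrage — every cycle loses value.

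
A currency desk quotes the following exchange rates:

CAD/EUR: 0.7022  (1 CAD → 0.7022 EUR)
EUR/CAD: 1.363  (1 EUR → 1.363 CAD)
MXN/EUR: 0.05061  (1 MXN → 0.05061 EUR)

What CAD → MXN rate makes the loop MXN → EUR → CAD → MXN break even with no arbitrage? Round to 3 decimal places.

Known legs of the cycle: 0.05061 × 1.363 = 0.06898143
For no arbitrage the full-cycle product must be 1, so the missing rate is 1 / 0.06898143 ≈ 14.49666.

14.497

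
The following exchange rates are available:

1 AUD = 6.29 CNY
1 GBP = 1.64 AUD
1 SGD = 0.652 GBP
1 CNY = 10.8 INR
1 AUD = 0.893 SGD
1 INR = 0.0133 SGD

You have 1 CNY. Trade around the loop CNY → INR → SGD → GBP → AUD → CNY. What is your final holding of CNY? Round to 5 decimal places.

1 CNY × 10.8 = 10.8 INR
10.8 INR × 0.0133 = 0.14364 SGD
0.14364 SGD × 0.652 = 0.09365328 GBP
0.09365328 GBP × 1.64 = 0.1535913792 AUD
0.1535913792 AUD × 6.29 = 0.966089775168 CNY

0.96609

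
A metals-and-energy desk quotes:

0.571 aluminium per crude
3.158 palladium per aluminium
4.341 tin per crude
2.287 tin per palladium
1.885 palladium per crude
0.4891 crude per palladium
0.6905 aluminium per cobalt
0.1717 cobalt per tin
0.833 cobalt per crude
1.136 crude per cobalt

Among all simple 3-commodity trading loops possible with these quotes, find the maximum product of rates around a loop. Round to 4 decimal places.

aluminium→palladium→crude→aluminium: 3.158 × 0.4891 × 0.571 = 0.88195
tin→cobalt→crude→tin: 0.1717 × 1.136 × 4.341 = 0.84672
Maximum is aluminium→palladium→crude→aluminium at 0.8820; no arbitrage — every cycle loses value.

0.8820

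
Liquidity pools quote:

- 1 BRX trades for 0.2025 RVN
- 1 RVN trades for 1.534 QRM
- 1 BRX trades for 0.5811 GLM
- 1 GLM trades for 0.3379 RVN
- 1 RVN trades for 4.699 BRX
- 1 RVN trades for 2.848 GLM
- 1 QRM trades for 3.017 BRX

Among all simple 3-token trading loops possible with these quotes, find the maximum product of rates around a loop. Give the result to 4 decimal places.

0.9372

QRM→BRX→RVN→QRM: 3.017 × 0.2025 × 1.534 = 0.93719
GLM→RVN→BRX→GLM: 0.3379 × 4.699 × 0.5811 = 0.92267
Maximum is QRM→BRX→RVN→QRM at 0.9372; no arbitrage — every cycle loses value.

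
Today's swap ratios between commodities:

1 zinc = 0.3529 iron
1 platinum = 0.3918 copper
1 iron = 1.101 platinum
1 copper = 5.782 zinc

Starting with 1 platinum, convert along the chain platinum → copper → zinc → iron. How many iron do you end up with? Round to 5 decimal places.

1 platinum × 0.3918 = 0.3918 copper
0.3918 copper × 5.782 = 2.2653876 zinc
2.2653876 zinc × 0.3529 = 0.79945528404 iron

0.79946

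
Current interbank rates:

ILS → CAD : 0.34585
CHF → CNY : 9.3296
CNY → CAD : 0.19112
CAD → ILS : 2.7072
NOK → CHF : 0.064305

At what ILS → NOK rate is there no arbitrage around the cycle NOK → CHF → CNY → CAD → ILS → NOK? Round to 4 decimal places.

Known legs of the cycle: 0.064305 × 9.3296 × 0.19112 × 2.7072 = 0.310408957143355392
For no arbitrage the full-cycle product must be 1, so the missing rate is 1 / 0.310408957143355392 ≈ 3.221557.

3.2216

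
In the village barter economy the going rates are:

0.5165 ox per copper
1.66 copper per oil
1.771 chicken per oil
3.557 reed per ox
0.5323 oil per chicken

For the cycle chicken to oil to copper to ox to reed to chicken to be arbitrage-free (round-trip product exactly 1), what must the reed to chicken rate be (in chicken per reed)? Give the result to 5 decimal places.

Known legs of the cycle: 0.5323 × 1.66 × 0.5165 × 3.557 = 1.623374595229
For no arbitrage the full-cycle product must be 1, so the missing rate is 1 / 1.623374595229 ≈ 0.6160008.

0.61600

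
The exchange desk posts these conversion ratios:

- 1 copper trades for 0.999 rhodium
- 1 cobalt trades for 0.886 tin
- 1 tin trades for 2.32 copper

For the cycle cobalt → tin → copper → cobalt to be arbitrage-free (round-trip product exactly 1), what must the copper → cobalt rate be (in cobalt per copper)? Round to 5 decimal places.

0.48649

Known legs of the cycle: 0.886 × 2.32 = 2.05552
For no arbitrage the full-cycle product must be 1, so the missing rate is 1 / 2.05552 ≈ 0.4864949.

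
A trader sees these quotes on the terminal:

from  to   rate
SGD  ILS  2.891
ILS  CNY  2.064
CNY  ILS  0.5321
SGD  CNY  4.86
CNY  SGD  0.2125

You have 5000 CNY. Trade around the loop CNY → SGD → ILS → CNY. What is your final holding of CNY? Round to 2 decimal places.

6339.96

5000 CNY × 0.2125 = 1062.5 SGD
1062.5 SGD × 2.891 = 3071.6875 ILS
3071.6875 ILS × 2.064 = 6339.963 CNY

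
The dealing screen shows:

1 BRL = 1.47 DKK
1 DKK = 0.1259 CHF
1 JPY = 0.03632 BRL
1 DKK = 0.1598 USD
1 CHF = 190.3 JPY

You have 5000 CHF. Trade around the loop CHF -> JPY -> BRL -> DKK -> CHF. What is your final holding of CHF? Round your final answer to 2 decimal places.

5000 CHF × 190.3 = 951500 JPY
951500 JPY × 0.03632 = 34558.48 BRL
34558.48 BRL × 1.47 = 50800.9656 DKK
50800.9656 DKK × 0.1259 = 6395.84156904 CHF

6395.84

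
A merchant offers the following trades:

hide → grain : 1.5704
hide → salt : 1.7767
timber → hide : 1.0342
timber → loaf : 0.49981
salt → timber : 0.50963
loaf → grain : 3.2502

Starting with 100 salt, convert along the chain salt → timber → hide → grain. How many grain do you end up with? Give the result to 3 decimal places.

100 salt × 0.50963 = 50.963 timber
50.963 timber × 1.0342 = 52.7059346 hide
52.7059346 hide × 1.5704 = 82.76939969584 grain

82.769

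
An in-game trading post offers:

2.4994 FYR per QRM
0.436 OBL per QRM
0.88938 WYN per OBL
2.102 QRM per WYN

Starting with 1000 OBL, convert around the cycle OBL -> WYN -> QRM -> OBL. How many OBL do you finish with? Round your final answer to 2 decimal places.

815.09

1000 OBL × 0.88938 = 889.38 WYN
889.38 WYN × 2.102 = 1869.47676 QRM
1869.47676 QRM × 0.436 = 815.09186736 OBL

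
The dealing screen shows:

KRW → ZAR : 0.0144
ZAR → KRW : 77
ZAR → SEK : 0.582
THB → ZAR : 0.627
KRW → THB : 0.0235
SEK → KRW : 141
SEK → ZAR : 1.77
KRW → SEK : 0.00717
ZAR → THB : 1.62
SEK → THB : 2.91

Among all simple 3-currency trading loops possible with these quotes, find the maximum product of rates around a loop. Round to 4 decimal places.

SEK→KRW→ZAR→SEK: 141 × 0.0144 × 0.582 = 1.18169
ZAR→KRW→THB→ZAR: 77 × 0.0235 × 0.627 = 1.13456
SEK→THB→ZAR→SEK: 2.91 × 0.627 × 0.582 = 1.06190
SEK→ZAR→KRW→SEK: 1.77 × 77 × 0.00717 = 0.97720
Maximum is SEK→KRW→ZAR→SEK at 1.1817; arbitrage exists.

1.1817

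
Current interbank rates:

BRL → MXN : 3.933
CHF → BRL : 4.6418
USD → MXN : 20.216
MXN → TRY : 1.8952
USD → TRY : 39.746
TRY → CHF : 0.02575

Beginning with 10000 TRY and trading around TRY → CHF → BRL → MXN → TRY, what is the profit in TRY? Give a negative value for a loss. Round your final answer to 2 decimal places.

-1090.72

10000 TRY × 0.02575 = 257.5 CHF
257.5 CHF × 4.6418 = 1195.2635 BRL
1195.2635 BRL × 3.933 = 4700.9713455 MXN
4700.9713455 MXN × 1.8952 = 8909.2808939916 TRY
Net change: 8909.2808939916 − 10000 = -1090.7191060084 TRY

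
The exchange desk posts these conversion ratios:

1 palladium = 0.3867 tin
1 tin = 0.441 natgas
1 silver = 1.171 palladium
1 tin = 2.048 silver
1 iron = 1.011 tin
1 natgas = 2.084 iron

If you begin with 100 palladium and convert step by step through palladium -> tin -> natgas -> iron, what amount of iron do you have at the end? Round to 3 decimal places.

35.539

100 palladium × 0.3867 = 38.67 tin
38.67 tin × 0.441 = 17.05347 natgas
17.05347 natgas × 2.084 = 35.53943148 iron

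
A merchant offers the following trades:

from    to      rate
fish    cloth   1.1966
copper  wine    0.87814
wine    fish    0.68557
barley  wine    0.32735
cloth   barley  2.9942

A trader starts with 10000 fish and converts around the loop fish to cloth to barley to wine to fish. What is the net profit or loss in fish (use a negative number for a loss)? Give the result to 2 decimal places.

-1959.30

10000 fish × 1.1966 = 11966 cloth
11966 cloth × 2.9942 = 35828.5972 barley
35828.5972 barley × 0.32735 = 11728.49129342 wine
11728.49129342 wine × 0.68557 = 8040.7017760299494 fish
Net change: 8040.7017760299494 − 10000 = -1959.2982239700506 fish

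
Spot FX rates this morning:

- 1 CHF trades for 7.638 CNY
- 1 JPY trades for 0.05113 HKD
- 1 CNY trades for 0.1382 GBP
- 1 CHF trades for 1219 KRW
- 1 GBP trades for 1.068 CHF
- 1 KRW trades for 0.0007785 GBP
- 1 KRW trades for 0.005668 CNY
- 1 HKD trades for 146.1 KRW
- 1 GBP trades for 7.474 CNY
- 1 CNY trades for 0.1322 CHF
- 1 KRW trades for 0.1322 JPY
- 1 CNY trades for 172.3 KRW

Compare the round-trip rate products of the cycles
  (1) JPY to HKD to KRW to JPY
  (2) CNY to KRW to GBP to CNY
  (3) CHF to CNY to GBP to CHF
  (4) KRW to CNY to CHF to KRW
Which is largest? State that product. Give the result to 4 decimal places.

1.1274

(1) 0.05113 × 146.1 × 0.1322 = 0.98755
(2) 172.3 × 0.0007785 × 7.474 = 1.00253
(3) 7.638 × 0.1382 × 1.068 = 1.12735
(4) 0.005668 × 0.1322 × 1219 = 0.91341
Highest is cycle (3) at 1.1274 (>1, arbitrage).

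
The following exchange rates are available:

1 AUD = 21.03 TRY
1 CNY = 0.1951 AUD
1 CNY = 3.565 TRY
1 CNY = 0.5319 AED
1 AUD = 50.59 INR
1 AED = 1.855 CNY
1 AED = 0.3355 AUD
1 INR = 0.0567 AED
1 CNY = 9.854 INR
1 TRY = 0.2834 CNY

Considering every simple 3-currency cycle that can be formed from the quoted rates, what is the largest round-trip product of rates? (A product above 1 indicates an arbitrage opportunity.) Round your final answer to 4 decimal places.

AUD→TRY→CNY→AUD: 21.03 × 0.2834 × 0.1951 = 1.16278
AED→CNY→INR→AED: 1.855 × 9.854 × 0.0567 = 1.03643
AED→AUD→INR→AED: 0.3355 × 50.59 × 0.0567 = 0.96237
Maximum is AUD→TRY→CNY→AUD at 1.1628; arbitrage exists.

1.1628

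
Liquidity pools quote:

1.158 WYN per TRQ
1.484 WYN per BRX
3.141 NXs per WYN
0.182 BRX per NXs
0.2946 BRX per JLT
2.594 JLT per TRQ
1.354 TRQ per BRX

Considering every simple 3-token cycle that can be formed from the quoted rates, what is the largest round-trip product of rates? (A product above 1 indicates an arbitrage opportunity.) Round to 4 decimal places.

JLT→BRX→TRQ→JLT: 0.2946 × 1.354 × 2.594 = 1.03472
NXs→BRX→WYN→NXs: 0.182 × 1.484 × 3.141 = 0.84835
Maximum is JLT→BRX→TRQ→JLT at 1.0347; arbitrage exists.

1.0347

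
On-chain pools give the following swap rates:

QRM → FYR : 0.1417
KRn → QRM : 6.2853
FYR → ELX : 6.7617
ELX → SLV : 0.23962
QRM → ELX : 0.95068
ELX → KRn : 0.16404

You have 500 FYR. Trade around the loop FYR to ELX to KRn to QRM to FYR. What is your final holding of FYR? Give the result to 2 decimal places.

500 FYR × 6.7617 = 3380.85 ELX
3380.85 ELX × 0.16404 = 554.594634 KRn
554.594634 KRn × 6.2853 = 3485.7936530802 QRM
3485.7936530802 QRM × 0.1417 = 493.93696064146434 FYR

493.94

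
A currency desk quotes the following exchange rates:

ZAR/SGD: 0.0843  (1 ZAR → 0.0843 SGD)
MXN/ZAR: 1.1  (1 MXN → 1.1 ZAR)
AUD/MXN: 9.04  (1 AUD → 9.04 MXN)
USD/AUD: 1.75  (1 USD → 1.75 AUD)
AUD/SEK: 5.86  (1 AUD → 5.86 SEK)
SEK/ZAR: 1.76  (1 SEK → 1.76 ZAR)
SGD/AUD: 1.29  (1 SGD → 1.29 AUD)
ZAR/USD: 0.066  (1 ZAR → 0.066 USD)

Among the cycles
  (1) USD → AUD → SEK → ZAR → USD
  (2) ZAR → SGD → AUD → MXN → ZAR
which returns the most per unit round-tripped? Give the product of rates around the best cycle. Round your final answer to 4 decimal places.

1.1912

(1) 1.75 × 5.86 × 1.76 × 0.066 = 1.19122
(2) 0.0843 × 1.29 × 9.04 × 1.1 = 1.08138
Highest is cycle (1) at 1.1912 (>1, arbitrage).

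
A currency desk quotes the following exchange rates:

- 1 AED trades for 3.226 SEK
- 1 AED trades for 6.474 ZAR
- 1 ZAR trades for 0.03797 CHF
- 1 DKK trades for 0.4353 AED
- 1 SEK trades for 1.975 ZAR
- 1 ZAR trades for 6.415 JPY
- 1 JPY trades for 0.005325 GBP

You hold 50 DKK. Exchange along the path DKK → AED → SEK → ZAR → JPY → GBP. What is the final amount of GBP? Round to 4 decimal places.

4.7370

50 DKK × 0.4353 = 21.765 AED
21.765 AED × 3.226 = 70.21389 SEK
70.21389 SEK × 1.975 = 138.67243275 ZAR
138.67243275 ZAR × 6.415 = 889.58365609125 JPY
889.58365609125 JPY × 0.005325 = 4.73703296868590625 GBP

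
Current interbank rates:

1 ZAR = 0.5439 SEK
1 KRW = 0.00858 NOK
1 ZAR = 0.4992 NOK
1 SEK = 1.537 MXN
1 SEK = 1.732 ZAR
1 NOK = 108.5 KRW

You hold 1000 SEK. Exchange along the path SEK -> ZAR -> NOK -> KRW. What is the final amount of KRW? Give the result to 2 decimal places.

93810.66

1000 SEK × 1.732 = 1732 ZAR
1732 ZAR × 0.4992 = 864.6144 NOK
864.6144 NOK × 108.5 = 93810.6624 KRW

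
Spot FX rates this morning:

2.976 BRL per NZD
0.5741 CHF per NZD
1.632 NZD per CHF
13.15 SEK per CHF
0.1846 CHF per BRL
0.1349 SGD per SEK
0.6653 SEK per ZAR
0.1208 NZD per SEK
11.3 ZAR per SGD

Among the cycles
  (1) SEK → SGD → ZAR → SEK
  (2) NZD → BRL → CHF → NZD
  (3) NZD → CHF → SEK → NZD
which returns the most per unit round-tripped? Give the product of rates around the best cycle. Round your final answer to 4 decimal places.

1.0142

(1) 0.1349 × 11.3 × 0.6653 = 1.01416
(2) 2.976 × 0.1846 × 1.632 = 0.89657
(3) 0.5741 × 13.15 × 0.1208 = 0.91197
Highest is cycle (1) at 1.0142 (>1, arbitrage).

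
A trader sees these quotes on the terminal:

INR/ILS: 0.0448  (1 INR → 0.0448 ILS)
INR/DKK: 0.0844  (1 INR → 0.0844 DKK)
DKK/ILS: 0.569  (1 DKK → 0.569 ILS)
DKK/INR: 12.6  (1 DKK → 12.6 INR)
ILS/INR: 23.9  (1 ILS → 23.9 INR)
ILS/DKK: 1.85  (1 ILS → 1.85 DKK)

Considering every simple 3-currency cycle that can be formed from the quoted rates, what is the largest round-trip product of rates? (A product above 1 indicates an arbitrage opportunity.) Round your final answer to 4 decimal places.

1.1478

INR→DKK→ILS→INR: 0.0844 × 0.569 × 23.9 = 1.14776
INR→ILS→DKK→INR: 0.0448 × 1.85 × 12.6 = 1.04429
Maximum is INR→DKK→ILS→INR at 1.1478; arbitrage exists.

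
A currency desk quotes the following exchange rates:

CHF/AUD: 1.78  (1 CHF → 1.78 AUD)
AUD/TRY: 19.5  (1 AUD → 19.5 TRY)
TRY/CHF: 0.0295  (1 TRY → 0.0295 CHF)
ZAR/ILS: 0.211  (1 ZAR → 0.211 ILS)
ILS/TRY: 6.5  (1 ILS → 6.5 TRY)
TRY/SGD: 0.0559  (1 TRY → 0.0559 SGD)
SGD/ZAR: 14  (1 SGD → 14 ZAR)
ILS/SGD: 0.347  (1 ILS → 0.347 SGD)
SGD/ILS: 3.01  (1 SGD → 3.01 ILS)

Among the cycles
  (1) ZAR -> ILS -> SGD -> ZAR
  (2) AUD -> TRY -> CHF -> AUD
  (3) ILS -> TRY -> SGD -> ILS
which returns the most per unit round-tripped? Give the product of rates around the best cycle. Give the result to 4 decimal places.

1.0937

(1) 0.211 × 0.347 × 14 = 1.02504
(2) 19.5 × 0.0295 × 1.78 = 1.02395
(3) 6.5 × 0.0559 × 3.01 = 1.09368
Highest is cycle (3) at 1.0937 (>1, arbitrage).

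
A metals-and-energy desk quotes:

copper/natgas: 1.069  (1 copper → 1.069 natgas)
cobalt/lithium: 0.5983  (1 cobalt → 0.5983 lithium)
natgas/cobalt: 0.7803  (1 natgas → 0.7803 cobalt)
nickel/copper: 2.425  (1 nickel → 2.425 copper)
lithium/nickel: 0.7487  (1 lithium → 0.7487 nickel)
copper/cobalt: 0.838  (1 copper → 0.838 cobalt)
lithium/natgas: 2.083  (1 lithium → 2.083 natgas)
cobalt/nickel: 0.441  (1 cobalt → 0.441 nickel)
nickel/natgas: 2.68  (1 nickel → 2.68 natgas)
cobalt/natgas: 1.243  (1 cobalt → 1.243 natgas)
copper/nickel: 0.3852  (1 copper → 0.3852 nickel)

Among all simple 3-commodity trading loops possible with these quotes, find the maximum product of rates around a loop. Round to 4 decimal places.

natgas→cobalt→lithium→natgas: 0.7803 × 0.5983 × 2.083 = 0.97246
natgas→cobalt→nickel→natgas: 0.7803 × 0.441 × 2.68 = 0.92222
nickel→copper→cobalt→nickel: 2.425 × 0.838 × 0.441 = 0.89618
Maximum is natgas→cobalt→lithium→natgas at 0.9725; no arbitrage — every cycle loses value.

0.9725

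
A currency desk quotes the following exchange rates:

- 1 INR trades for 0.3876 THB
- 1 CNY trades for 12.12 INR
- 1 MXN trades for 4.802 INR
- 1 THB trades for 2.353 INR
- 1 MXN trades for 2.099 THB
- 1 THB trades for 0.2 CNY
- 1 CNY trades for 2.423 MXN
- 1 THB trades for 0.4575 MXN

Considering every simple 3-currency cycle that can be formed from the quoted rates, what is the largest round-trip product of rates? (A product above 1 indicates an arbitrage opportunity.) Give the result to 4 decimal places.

1.0172

MXN→THB→CNY→MXN: 2.099 × 0.2 × 2.423 = 1.01718
INR→THB→CNY→INR: 0.3876 × 0.2 × 12.12 = 0.93954
MXN→INR→THB→MXN: 4.802 × 0.3876 × 0.4575 = 0.85152
Maximum is MXN→THB→CNY→MXN at 1.0172; arbitrage exists.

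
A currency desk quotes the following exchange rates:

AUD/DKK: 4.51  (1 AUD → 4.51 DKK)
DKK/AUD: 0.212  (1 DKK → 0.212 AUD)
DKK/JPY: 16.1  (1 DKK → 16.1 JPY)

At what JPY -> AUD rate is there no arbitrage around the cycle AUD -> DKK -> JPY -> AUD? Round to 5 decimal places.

0.01377

Known legs of the cycle: 4.51 × 16.1 = 72.611
For no arbitrage the full-cycle product must be 1, so the missing rate is 1 / 72.611 ≈ 0.0137720.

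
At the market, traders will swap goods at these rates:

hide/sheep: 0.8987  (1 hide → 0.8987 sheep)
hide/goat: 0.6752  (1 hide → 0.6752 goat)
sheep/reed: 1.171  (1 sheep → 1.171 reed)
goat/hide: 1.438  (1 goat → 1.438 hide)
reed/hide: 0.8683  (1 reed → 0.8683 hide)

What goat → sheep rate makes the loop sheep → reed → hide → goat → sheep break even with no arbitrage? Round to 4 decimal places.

1.4566

Known legs of the cycle: 1.171 × 0.8683 × 0.6752 = 0.68652938336
For no arbitrage the full-cycle product must be 1, so the missing rate is 1 / 0.68652938336 ≈ 1.456602.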